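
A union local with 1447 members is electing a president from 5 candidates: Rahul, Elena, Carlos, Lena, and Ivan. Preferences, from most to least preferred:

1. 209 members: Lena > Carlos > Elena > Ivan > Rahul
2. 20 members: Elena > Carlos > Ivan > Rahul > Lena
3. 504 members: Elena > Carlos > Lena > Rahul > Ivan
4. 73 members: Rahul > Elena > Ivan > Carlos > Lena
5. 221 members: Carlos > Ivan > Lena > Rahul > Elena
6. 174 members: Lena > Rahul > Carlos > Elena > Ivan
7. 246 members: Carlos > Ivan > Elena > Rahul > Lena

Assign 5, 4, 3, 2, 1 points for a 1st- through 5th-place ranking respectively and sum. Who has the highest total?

Carlos

Rahul: 209·1 + 20·2 + 504·2 + 73·5 + 221·2 + 174·4 + 246·2 = 3252
Elena: 209·3 + 20·5 + 504·5 + 73·4 + 221·1 + 174·2 + 246·3 = 4846
Carlos: 209·4 + 20·4 + 504·4 + 73·2 + 221·5 + 174·3 + 246·5 = 5935
Lena: 209·5 + 20·1 + 504·3 + 73·1 + 221·3 + 174·5 + 246·1 = 4429
Ivan: 209·2 + 20·3 + 504·1 + 73·3 + 221·4 + 174·1 + 246·4 = 3243
Carlos has the highest Borda score (5935).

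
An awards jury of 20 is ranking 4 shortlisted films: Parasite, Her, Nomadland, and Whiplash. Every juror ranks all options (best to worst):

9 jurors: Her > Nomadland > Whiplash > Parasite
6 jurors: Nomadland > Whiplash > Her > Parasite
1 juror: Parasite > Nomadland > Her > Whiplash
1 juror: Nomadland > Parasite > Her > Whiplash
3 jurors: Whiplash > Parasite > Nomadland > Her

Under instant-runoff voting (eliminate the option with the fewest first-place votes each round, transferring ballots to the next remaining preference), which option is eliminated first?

Parasite

Round 1: Parasite 1, Her 9, Nomadland 7, Whiplash 3. Eliminate Parasite.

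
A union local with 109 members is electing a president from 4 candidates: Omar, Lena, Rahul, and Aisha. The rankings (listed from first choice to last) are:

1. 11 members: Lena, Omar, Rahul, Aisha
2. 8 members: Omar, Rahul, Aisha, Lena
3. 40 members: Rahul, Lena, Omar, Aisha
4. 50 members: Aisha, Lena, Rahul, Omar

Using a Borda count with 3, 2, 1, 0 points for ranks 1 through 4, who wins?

Lena

Omar: 11·2 + 8·3 + 40·1 + 50·0 = 86
Lena: 11·3 + 8·0 + 40·2 + 50·2 = 213
Rahul: 11·1 + 8·2 + 40·3 + 50·1 = 197
Aisha: 11·0 + 8·1 + 40·0 + 50·3 = 158
Lena has the highest Borda score (213).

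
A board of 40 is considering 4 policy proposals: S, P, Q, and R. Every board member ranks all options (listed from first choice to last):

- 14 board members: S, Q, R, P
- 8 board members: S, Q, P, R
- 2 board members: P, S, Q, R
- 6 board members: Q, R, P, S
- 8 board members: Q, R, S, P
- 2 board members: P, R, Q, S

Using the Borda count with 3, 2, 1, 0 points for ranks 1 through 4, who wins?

Q

S: 14·3 + 8·3 + 2·2 + 6·0 + 8·1 + 2·0 = 78
P: 14·0 + 8·1 + 2·3 + 6·1 + 8·0 + 2·3 = 26
Q: 14·2 + 8·2 + 2·1 + 6·3 + 8·3 + 2·1 = 90
R: 14·1 + 8·0 + 2·0 + 6·2 + 8·2 + 2·2 = 46
Q has the highest Borda score (90).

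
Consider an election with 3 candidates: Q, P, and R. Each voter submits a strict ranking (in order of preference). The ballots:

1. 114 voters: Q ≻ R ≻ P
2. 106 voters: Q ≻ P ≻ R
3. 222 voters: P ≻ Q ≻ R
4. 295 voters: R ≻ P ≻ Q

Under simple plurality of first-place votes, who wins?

R

First-place votes: Q 220, P 222, R 295.
R has the most first-place votes.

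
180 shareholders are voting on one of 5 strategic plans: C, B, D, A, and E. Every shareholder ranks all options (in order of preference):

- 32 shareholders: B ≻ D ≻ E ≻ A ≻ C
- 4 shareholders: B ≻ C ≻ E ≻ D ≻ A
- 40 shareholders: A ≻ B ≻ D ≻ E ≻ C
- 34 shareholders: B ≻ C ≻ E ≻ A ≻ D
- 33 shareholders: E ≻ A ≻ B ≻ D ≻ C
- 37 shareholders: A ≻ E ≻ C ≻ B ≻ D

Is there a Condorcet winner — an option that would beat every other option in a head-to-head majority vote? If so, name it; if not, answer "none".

none

Checking pairwise contests:
B beats C 143–37.
A beats B 110–70.
B beats D 180–0.
E beats A 103–77.
B beats E 110–70.
Every option loses at least one head-to-head, so there is no Condorcet winner.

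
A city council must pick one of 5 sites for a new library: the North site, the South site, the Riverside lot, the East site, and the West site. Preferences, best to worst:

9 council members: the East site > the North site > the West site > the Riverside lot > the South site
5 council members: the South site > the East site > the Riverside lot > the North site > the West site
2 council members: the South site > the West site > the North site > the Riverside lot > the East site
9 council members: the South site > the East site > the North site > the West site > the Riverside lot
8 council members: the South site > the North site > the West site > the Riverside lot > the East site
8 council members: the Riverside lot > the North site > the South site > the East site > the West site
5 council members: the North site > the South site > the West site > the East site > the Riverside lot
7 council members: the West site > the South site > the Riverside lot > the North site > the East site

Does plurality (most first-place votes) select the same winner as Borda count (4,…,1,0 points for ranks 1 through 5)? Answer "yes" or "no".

yes

Plurality — first-place votes: the North site 5, the South site 24, the Riverside lot 8, the East site 9, the West site 7. Winner: the South site.
Borda — scores: the North site 129, the South site 148, the Riverside lot 75, the East site 91, the West site 87. Winner: the South site.
The two methods agree.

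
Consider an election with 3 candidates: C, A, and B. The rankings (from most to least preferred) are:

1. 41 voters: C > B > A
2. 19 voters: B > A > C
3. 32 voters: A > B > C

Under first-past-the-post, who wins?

C

First-place votes: C 41, A 32, B 19.
C has the most first-place votes.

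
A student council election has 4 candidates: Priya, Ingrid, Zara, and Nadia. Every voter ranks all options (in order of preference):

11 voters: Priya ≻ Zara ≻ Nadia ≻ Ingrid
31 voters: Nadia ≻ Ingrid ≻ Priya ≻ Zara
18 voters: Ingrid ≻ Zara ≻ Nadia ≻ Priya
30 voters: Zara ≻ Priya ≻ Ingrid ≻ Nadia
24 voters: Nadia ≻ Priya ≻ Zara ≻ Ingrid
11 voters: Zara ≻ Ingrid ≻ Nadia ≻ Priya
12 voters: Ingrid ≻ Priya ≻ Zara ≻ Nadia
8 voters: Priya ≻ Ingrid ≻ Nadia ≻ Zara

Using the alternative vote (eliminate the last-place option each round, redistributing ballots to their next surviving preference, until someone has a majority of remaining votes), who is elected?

Zara

Round 1: Priya 19, Ingrid 30, Zara 41, Nadia 55. Eliminate Priya.
Round 2: Ingrid 38, Zara 52, Nadia 55. Eliminate Ingrid.
Round 3: Zara 82, Nadia 63. Zara has a majority.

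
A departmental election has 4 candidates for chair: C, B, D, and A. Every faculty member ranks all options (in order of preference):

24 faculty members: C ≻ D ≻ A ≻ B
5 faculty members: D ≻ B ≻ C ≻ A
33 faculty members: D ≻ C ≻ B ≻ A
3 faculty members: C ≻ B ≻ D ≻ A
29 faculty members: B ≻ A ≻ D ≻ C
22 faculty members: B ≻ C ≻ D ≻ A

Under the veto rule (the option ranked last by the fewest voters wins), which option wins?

Last-place votes: C 29, B 24, D 0, A 63.
D is ranked last by the fewest voters, so D wins.

D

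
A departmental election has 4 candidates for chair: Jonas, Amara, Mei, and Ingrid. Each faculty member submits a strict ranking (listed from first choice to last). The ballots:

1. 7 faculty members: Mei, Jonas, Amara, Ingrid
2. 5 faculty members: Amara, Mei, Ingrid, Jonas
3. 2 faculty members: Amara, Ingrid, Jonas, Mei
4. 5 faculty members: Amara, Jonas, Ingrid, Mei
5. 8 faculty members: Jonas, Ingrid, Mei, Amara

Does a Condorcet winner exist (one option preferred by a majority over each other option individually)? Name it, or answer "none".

Jonas vs Amara: 15–12 for Jonas.
Jonas vs Mei: 15–12 for Jonas.
Jonas vs Ingrid: 20–7 for Jonas.
Jonas beats every other option head-to-head.

Jonas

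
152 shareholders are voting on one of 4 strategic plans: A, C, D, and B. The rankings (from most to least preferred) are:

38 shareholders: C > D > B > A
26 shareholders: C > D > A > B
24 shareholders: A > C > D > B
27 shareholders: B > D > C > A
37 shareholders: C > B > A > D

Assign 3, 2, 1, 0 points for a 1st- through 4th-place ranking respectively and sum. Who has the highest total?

C

A: 38·0 + 26·1 + 24·3 + 27·0 + 37·1 = 135
C: 38·3 + 26·3 + 24·2 + 27·1 + 37·3 = 378
D: 38·2 + 26·2 + 24·1 + 27·2 + 37·0 = 206
B: 38·1 + 26·0 + 24·0 + 27·3 + 37·2 = 193
C has the highest Borda score (378).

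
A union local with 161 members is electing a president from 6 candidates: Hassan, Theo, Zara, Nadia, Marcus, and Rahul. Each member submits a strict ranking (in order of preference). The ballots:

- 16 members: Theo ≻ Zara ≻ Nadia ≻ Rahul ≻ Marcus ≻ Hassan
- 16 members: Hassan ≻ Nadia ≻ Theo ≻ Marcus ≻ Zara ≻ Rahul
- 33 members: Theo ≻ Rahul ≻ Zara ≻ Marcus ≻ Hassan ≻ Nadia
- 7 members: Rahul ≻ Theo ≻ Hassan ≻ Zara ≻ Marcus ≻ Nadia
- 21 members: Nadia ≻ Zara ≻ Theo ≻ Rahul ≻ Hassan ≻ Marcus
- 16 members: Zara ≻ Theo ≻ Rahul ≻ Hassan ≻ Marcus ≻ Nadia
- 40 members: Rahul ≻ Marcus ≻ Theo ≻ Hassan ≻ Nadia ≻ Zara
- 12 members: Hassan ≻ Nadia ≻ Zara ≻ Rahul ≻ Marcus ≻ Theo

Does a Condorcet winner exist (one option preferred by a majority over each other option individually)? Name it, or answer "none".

Theo

Theo vs Hassan: 133–28 for Theo.
Theo vs Zara: 112–49 for Theo.
Theo vs Nadia: 112–49 for Theo.
Theo vs Marcus: 109–52 for Theo.
Theo vs Rahul: 102–59 for Theo.
Theo beats every other option head-to-head.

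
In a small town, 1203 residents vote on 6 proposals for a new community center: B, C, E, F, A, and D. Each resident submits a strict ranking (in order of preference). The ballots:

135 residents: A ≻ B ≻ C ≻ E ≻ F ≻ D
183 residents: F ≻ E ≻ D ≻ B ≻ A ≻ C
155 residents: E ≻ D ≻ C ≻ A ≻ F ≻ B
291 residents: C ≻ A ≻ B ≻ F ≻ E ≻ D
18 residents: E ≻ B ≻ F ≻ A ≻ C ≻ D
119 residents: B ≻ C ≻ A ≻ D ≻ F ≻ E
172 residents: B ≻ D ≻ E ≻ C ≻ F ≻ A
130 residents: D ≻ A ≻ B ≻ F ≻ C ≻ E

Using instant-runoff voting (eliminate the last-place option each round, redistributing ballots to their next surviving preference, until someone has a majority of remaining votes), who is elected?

B

Round 1: B 291, C 291, E 173, F 183, A 135, D 130. Eliminate D.
Round 2: B 291, C 291, E 173, F 183, A 265. Eliminate E.
Round 3: B 309, C 446, F 183, A 265. Eliminate F.
Round 4: B 492, C 446, A 265. Eliminate A.
Round 5: B 757, C 446. B has a majority.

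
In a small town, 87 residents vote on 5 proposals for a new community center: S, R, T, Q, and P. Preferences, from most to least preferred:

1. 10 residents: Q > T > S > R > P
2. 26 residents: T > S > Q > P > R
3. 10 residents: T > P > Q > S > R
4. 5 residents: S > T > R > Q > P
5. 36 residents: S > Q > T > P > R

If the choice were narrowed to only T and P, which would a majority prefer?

T

Voters preferring T to P: 87; preferring P to T: 0.
T wins the head-to-head.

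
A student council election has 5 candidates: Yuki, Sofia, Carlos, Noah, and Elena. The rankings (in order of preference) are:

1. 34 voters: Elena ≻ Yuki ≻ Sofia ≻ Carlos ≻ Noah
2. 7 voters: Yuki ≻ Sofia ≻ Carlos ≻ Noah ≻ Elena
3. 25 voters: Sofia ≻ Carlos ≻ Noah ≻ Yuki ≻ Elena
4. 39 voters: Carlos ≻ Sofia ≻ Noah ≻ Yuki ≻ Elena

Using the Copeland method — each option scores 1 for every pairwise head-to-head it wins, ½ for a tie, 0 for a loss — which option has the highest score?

Sofia

Yuki: beats Elena; loses to Sofia, Carlos, and Noah → score 1.
Sofia: beats Yuki, Carlos, Noah, and Elena → score 4.
Carlos: beats Yuki, Noah, and Elena; loses to Sofia → score 3.
Noah: beats Yuki and Elena; loses to Sofia and Carlos → score 2.
Elena: loses to Yuki, Sofia, Carlos, and Noah → score 0.
Sofia has the best pairwise record.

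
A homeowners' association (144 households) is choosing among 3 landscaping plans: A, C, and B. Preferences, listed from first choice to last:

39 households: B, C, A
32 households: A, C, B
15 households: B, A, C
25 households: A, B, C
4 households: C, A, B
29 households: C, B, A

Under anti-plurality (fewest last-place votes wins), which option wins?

Last-place votes: A 68, C 40, B 36.
B is ranked last by the fewest voters, so B wins.

B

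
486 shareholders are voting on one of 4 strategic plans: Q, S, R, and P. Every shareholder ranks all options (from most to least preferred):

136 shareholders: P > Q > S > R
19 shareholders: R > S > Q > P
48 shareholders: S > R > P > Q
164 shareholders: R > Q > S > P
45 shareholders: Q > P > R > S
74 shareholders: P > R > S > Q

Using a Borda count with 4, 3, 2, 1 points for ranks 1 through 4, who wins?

R

Q: 136·3 + 19·2 + 48·1 + 164·3 + 45·4 + 74·1 = 1240
S: 136·2 + 19·3 + 48·4 + 164·2 + 45·1 + 74·2 = 1042
R: 136·1 + 19·4 + 48·3 + 164·4 + 45·2 + 74·3 = 1324
P: 136·4 + 19·1 + 48·2 + 164·1 + 45·3 + 74·4 = 1254
R has the highest Borda score (1324).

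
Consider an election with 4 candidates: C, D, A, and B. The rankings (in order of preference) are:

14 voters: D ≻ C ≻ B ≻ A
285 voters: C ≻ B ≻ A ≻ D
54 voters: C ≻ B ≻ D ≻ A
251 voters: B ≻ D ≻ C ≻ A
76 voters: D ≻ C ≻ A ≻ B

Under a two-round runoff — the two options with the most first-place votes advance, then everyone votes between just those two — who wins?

Round 1 first-place votes: C 339, D 90, A 0, B 251.
C and B advance.
Runoff: C is preferred to B by 429 voters; B by 251.
C wins the runoff.

C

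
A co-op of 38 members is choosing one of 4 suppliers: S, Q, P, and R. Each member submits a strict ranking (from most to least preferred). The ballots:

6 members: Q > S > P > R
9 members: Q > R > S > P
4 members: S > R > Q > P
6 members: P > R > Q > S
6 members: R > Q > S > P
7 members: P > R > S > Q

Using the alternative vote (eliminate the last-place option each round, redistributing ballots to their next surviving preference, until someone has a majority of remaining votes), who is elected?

Round 1: S 4, Q 15, P 13, R 6. Eliminate S.
Round 2: Q 15, P 13, R 10. Eliminate R.
Round 3: Q 25, P 13. Q has a majority.

Q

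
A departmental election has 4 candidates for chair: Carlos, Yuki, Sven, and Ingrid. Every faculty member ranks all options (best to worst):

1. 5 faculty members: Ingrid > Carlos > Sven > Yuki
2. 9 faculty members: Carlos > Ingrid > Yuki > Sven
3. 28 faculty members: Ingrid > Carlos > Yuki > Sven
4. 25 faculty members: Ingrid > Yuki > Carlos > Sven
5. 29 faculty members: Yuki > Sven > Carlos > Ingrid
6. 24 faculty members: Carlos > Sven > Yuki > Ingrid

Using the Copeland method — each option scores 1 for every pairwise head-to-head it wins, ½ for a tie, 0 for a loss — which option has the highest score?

Carlos: beats Yuki, Sven, and Ingrid → score 3.
Yuki: beats Sven; loses to Carlos and Ingrid → score 1.
Sven: loses to Carlos, Yuki, and Ingrid → score 0.
Ingrid: beats Yuki and Sven; loses to Carlos → score 2.
Carlos has the best pairwise record.

Carlos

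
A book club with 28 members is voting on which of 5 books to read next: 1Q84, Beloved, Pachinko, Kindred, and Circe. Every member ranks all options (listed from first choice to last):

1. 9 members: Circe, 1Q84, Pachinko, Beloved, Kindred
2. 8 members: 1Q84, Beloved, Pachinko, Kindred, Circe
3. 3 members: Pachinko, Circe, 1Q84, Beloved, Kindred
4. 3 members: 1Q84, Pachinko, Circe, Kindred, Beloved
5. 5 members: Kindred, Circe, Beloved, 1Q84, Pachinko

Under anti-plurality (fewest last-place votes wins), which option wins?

Last-place votes: 1Q84 0, Beloved 3, Pachinko 5, Kindred 12, Circe 8.
1Q84 is ranked last by the fewest voters, so 1Q84 wins.

1Q84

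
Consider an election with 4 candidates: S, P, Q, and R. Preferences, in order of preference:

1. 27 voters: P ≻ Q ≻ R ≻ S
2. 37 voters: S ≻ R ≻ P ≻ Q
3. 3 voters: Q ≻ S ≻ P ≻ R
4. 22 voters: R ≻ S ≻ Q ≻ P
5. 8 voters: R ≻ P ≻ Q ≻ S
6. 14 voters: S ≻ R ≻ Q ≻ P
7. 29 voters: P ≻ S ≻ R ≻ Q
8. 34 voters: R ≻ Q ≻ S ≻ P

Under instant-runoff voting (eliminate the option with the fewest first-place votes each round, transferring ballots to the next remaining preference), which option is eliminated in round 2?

Round 1: S 51, P 56, Q 3, R 64. Eliminate Q.
Round 2: S 54, P 56, R 64. Eliminate S.

S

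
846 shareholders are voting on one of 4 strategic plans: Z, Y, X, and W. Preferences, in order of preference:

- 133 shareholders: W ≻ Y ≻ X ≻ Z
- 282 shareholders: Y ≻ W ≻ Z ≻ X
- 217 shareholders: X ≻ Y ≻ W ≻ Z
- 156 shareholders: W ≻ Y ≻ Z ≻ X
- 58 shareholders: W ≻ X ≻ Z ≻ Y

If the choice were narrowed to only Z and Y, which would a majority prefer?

Voters preferring Z to Y: 58; preferring Y to Z: 788.
Y wins the head-to-head.

Y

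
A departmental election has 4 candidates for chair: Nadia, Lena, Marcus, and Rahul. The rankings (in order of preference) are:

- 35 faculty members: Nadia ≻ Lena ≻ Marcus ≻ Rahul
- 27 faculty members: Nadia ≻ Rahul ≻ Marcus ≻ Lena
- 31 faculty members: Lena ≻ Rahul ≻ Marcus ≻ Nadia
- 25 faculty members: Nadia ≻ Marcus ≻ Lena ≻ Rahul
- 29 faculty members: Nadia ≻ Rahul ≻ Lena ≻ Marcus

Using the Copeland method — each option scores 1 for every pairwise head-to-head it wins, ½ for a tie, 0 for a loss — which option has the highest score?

Nadia: beats Lena, Marcus, and Rahul → score 3.
Lena: beats Marcus and Rahul; loses to Nadia → score 2.
Marcus: loses to Nadia, Lena, and Rahul → score 0.
Rahul: beats Marcus; loses to Nadia and Lena → score 1.
Nadia has the best pairwise record.

Nadia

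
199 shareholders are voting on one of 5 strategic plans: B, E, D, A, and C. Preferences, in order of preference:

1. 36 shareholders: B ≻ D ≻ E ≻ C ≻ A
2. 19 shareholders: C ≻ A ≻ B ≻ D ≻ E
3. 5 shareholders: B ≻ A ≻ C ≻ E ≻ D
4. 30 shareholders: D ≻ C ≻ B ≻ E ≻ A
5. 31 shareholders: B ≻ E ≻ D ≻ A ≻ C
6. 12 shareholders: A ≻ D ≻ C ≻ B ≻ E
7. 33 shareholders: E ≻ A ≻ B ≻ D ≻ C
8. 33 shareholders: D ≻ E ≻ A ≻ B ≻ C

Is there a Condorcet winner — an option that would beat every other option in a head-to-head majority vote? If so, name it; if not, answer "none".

B

B vs E: 133–66 for B.
B vs D: 124–75 for B.
B vs A: 102–97 for B.
B vs C: 138–61 for B.
B beats every other option head-to-head.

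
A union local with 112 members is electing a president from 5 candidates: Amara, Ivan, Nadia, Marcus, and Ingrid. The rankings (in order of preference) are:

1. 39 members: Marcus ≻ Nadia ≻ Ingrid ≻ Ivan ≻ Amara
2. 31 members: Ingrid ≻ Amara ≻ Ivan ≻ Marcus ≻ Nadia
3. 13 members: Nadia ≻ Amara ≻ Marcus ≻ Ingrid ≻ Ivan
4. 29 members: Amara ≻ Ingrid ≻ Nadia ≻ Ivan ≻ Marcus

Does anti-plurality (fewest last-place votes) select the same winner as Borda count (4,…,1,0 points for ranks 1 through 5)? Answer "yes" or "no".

yes

Anti-plurality — last-place votes: Amara 39, Ivan 13, Nadia 31, Marcus 29, Ingrid 0. Winner: Ingrid.
Borda — scores: Amara 248, Ivan 130, Nadia 227, Marcus 213, Ingrid 302. Winner: Ingrid.
The two methods agree.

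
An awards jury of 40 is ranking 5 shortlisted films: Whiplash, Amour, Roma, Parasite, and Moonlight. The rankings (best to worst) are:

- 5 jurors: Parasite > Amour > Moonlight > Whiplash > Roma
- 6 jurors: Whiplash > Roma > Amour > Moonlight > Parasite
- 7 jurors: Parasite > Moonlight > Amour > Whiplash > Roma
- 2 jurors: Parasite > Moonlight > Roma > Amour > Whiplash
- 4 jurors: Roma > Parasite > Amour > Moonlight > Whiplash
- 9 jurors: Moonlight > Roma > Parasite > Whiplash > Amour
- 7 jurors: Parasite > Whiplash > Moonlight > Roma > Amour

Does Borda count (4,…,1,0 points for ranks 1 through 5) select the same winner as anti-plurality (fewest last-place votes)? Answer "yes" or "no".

no

Borda — scores: Whiplash 66, Amour 51, Roma 72, Parasite 114, Moonlight 97. Winner: Parasite.
Anti-plurality — last-place votes: Whiplash 6, Amour 16, Roma 12, Parasite 6, Moonlight 0. Winner: Moonlight.
The two methods disagree.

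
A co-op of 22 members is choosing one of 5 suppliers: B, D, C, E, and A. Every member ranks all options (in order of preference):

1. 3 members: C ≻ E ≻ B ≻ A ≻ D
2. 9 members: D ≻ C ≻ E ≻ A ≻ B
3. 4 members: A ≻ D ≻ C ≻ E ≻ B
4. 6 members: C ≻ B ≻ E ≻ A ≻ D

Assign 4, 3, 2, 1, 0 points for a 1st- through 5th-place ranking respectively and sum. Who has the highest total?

B: 3·2 + 9·0 + 4·0 + 6·3 = 24
D: 3·0 + 9·4 + 4·3 + 6·0 = 48
C: 3·4 + 9·3 + 4·2 + 6·4 = 71
E: 3·3 + 9·2 + 4·1 + 6·2 = 43
A: 3·1 + 9·1 + 4·4 + 6·1 = 34
C has the highest Borda score (71).

C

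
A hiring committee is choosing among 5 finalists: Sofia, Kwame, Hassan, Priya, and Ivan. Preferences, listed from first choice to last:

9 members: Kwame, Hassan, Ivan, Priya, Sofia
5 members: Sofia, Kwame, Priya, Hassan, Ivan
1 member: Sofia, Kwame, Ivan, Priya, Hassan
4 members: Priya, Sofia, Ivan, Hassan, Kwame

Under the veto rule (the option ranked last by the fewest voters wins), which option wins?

Last-place votes: Sofia 9, Kwame 4, Hassan 1, Priya 0, Ivan 5.
Priya is ranked last by the fewest voters, so Priya wins.

Priya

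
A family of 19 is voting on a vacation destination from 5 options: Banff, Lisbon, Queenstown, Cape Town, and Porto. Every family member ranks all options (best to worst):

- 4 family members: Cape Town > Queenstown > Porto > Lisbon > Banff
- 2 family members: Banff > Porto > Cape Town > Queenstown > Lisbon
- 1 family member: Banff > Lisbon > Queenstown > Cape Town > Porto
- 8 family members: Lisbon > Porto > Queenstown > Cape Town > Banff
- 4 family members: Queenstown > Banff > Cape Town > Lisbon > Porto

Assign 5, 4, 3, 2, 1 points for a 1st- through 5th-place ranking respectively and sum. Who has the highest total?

Queenstown

Banff: 4·1 + 2·5 + 1·5 + 8·1 + 4·4 = 43
Lisbon: 4·2 + 2·1 + 1·4 + 8·5 + 4·2 = 62
Queenstown: 4·4 + 2·2 + 1·3 + 8·3 + 4·5 = 67
Cape Town: 4·5 + 2·3 + 1·2 + 8·2 + 4·3 = 56
Porto: 4·3 + 2·4 + 1·1 + 8·4 + 4·1 = 57
Queenstown has the highest Borda score (67).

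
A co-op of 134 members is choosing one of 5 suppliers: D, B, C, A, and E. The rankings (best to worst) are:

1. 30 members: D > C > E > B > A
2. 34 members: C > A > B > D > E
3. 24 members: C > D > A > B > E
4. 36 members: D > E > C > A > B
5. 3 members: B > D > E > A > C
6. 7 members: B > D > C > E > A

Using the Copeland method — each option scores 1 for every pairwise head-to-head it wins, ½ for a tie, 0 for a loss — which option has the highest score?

D: beats B, C, A, and E → score 4.
B: beats E; loses to D, C, and A → score 1.
C: beats B, A, and E; loses to D → score 3.
A: beats B; loses to D, C, and E → score 1.
E: beats A; loses to D, B, and C → score 1.
D has the best pairwise record.

D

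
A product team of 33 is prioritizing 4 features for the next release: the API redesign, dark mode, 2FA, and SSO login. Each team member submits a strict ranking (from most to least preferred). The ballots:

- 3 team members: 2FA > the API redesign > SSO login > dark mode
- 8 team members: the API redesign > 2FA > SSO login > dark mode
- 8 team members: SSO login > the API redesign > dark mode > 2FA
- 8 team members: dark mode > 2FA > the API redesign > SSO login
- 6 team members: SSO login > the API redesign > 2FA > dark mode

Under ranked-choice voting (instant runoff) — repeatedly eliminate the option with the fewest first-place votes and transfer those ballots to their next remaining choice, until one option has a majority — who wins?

the API redesign

Round 1: the API redesign 8, dark mode 8, 2FA 3, SSO login 14. Eliminate 2FA.
Round 2: the API redesign 11, dark mode 8, SSO login 14. Eliminate dark mode.
Round 3: the API redesign 19, SSO login 14. The API redesign has a majority.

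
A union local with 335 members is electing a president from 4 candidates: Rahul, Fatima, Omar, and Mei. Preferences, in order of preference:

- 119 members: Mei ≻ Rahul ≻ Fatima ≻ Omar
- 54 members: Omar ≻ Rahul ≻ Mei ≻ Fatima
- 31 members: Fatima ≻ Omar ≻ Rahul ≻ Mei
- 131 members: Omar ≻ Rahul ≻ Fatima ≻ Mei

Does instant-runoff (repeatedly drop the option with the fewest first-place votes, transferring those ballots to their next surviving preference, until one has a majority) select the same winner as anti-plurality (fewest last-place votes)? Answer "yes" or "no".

no

Instant-runoff — R1 Rahul 0, Fatima 31, Omar 185, Mei 119 (Omar winner). Winner: Omar.
Anti-plurality — last-place votes: Rahul 0, Fatima 54, Omar 119, Mei 162. Winner: Rahul.
The two methods disagree.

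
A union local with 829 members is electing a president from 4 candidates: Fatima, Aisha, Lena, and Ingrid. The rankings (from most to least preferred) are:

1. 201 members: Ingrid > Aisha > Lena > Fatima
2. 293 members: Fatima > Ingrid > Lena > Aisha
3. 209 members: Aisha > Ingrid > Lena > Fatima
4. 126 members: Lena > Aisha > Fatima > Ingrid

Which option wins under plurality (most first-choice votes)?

First-place votes: Fatima 293, Aisha 209, Lena 126, Ingrid 201.
Fatima has the most first-place votes.

Fatima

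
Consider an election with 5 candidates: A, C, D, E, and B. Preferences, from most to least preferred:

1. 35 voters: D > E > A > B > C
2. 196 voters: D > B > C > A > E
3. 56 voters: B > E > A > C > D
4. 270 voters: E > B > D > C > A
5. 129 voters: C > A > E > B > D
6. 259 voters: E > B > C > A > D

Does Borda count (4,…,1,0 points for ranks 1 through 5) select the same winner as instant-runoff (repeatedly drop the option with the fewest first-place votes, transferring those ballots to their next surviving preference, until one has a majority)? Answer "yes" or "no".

yes

Borda — scores: A 1024, C 1752, D 1464, E 2647, B 2563. Winner: E.
Instant-runoff — R1 A 0, C 129, D 231, E 529, B 56 (E winner). Winner: E.
The two methods agree.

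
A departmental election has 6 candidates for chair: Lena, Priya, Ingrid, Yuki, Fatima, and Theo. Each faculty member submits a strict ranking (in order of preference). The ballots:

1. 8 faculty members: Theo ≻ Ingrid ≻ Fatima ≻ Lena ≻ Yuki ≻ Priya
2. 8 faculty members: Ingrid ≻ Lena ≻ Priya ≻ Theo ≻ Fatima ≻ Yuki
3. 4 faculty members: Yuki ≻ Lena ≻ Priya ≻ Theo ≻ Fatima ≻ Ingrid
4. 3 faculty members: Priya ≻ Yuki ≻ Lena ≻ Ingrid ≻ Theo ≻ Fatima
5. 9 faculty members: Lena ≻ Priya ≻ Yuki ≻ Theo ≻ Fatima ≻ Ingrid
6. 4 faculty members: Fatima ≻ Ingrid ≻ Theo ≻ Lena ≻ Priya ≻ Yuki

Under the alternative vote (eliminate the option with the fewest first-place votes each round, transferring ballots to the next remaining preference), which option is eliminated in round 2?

Round 1: Lena 9, Priya 3, Ingrid 8, Yuki 4, Fatima 4, Theo 8. Eliminate Priya.
Round 2: Lena 9, Ingrid 8, Yuki 7, Fatima 4, Theo 8. Eliminate Fatima.

Fatima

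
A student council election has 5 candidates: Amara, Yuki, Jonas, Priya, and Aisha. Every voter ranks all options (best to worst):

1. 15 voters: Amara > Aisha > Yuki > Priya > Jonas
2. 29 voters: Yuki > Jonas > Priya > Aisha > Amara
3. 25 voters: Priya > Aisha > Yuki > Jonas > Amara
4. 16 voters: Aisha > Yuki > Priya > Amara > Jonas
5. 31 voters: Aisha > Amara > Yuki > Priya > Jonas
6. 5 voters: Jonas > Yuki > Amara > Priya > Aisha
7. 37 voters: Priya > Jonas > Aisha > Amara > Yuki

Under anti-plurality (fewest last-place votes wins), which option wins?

Priya

Last-place votes: Amara 54, Yuki 37, Jonas 62, Priya 0, Aisha 5.
Priya is ranked last by the fewest voters, so Priya wins.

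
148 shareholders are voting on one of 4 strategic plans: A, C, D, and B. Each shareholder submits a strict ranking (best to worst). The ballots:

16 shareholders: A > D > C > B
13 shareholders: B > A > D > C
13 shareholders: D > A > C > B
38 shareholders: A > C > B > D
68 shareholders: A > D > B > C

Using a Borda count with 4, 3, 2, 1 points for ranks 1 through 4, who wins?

A: 16·4 + 13·3 + 13·3 + 38·4 + 68·4 = 566
C: 16·2 + 13·1 + 13·2 + 38·3 + 68·1 = 253
D: 16·3 + 13·2 + 13·4 + 38·1 + 68·3 = 368
B: 16·1 + 13·4 + 13·1 + 38·2 + 68·2 = 293
A has the highest Borda score (566).

A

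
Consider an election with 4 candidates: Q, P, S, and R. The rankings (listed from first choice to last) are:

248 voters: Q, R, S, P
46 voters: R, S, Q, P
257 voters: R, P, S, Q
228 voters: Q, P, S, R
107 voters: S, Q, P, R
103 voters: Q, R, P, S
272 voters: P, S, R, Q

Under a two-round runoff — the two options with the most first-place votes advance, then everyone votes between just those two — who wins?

Round 1 first-place votes: Q 579, P 272, S 107, R 303.
Q and R advance.
Runoff: Q is preferred to R by 686 voters; R by 575.
Q wins the runoff.

Q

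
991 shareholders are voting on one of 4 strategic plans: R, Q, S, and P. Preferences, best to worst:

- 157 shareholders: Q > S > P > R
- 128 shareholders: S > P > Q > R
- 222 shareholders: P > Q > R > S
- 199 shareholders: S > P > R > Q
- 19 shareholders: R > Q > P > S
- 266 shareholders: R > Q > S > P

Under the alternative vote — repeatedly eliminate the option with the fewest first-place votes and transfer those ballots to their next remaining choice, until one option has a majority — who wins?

R

Round 1: R 285, Q 157, S 327, P 222. Eliminate Q.
Round 2: R 285, S 484, P 222. Eliminate P.
Round 3: R 507, S 484. R has a majority.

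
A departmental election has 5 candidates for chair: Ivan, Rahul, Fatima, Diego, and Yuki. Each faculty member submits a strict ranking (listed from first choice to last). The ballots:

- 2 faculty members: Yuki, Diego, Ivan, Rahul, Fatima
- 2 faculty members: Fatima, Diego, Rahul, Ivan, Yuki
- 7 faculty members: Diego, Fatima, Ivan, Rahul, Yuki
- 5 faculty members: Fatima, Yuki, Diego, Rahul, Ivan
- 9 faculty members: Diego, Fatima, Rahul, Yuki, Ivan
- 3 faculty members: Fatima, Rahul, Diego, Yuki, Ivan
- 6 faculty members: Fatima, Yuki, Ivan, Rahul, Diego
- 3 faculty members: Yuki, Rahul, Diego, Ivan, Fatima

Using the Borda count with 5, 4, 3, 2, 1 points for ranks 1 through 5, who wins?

Fatima

Ivan: 2·3 + 2·2 + 7·3 + 5·1 + 9·1 + 3·1 + 6·3 + 3·2 = 72
Rahul: 2·2 + 2·3 + 7·2 + 5·2 + 9·3 + 3·4 + 6·2 + 3·4 = 97
Fatima: 2·1 + 2·5 + 7·4 + 5·5 + 9·4 + 3·5 + 6·5 + 3·1 = 149
Diego: 2·4 + 2·4 + 7·5 + 5·3 + 9·5 + 3·3 + 6·1 + 3·3 = 135
Yuki: 2·5 + 2·1 + 7·1 + 5·4 + 9·2 + 3·2 + 6·4 + 3·5 = 102
Fatima has the highest Borda score (149).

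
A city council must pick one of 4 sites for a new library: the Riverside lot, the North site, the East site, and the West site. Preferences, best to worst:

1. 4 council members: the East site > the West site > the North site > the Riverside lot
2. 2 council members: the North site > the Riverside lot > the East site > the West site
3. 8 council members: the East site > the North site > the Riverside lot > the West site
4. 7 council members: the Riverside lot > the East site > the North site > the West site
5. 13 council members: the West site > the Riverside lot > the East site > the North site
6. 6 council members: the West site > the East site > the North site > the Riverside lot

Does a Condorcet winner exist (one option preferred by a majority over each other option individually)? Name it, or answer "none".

none

Checking pairwise contests:
the West site beats the Riverside lot 23–17.
the East site beats the North site 38–2.
the Riverside lot beats the East site 22–18.
the East site beats the West site 21–19.
Every option loses at least one head-to-head, so there is no Condorcet winner.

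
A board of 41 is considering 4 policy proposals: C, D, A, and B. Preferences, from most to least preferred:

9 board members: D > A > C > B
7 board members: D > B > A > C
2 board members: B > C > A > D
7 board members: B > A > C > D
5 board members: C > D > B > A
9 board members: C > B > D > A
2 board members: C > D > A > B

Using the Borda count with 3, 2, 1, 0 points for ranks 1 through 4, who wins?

C: 9·1 + 7·0 + 2·2 + 7·1 + 5·3 + 9·3 + 2·3 = 68
D: 9·3 + 7·3 + 2·0 + 7·0 + 5·2 + 9·1 + 2·2 = 71
A: 9·2 + 7·1 + 2·1 + 7·2 + 5·0 + 9·0 + 2·1 = 43
B: 9·0 + 7·2 + 2·3 + 7·3 + 5·1 + 9·2 + 2·0 = 64
D has the highest Borda score (71).

D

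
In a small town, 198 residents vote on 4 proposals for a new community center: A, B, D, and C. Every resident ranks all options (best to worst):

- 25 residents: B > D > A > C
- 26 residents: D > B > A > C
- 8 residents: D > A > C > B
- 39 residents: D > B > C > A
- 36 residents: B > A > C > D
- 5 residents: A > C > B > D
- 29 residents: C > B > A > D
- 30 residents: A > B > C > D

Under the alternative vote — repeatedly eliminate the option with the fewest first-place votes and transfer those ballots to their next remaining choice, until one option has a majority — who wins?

B

Round 1: A 35, B 61, D 73, C 29. Eliminate C.
Round 2: A 35, B 90, D 73. Eliminate A.
Round 3: B 125, D 73. B has a majority.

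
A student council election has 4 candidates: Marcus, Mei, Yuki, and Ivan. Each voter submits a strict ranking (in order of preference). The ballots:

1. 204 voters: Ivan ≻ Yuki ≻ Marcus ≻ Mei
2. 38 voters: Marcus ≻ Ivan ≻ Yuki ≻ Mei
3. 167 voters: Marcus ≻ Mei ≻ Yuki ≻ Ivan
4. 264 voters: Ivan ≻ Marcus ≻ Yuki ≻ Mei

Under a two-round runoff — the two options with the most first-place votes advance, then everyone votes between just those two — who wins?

Round 1 first-place votes: Marcus 205, Mei 0, Yuki 0, Ivan 468.
Ivan and Marcus advance.
Runoff: Ivan is preferred to Marcus by 468 voters; Marcus by 205.
Ivan wins the runoff.

Ivan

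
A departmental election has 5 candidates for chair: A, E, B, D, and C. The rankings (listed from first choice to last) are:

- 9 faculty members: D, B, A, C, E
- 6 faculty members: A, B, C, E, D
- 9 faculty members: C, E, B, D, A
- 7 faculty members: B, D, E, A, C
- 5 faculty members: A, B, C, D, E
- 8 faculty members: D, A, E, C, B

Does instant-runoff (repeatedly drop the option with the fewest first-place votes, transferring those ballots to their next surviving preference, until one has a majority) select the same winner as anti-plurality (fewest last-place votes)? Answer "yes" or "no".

yes

Instant-runoff — R1 A 11, E 0, B 7, D 17, C 9 (E out); R2 A 11, B 7, D 17, C 9 (B out); R3 A 11, D 24, C 9 (D winner). Winner: D.
Anti-plurality — last-place votes: A 9, E 14, B 8, D 6, C 7. Winner: D.
The two methods agree.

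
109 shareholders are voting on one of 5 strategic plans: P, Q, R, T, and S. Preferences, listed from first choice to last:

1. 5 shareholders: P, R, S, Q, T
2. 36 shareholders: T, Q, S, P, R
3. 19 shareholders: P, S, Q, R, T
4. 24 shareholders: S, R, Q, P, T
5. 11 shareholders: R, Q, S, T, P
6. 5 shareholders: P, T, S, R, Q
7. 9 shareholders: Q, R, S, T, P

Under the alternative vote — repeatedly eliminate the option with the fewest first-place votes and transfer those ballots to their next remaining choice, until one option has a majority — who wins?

S

Round 1: P 29, Q 9, R 11, T 36, S 24. Eliminate Q.
Round 2: P 29, R 20, T 36, S 24. Eliminate R.
Round 3: P 29, T 36, S 44. Eliminate P.
Round 4: T 41, S 68. S has a majority.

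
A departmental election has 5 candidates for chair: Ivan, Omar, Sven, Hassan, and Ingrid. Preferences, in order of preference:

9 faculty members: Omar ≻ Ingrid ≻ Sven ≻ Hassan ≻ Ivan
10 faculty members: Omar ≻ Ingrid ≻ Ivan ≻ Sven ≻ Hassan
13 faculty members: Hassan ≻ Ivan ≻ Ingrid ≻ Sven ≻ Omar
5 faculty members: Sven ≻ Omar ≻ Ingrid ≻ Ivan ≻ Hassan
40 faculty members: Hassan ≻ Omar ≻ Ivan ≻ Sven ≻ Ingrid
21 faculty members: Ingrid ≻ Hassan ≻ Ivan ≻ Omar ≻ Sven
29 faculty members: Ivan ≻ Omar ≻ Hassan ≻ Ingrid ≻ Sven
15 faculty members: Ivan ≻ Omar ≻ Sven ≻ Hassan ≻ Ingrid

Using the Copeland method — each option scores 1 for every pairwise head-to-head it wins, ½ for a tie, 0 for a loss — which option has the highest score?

Hassan

Ivan: beats Omar, Sven, and Ingrid; loses to Hassan → score 3.
Omar: beats Sven and Ingrid; loses to Ivan and Hassan → score 2.
Sven: loses to Ivan, Omar, Hassan, and Ingrid → score 0.
Hassan: beats Ivan, Omar, Sven, and Ingrid → score 4.
Ingrid: beats Sven; loses to Ivan, Omar, and Hassan → score 1.
Hassan has the best pairwise record.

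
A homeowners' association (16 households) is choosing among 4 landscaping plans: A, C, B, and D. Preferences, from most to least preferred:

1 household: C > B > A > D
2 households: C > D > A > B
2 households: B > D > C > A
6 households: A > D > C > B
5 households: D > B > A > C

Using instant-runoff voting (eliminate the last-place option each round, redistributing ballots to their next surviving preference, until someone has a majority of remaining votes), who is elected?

D

Round 1: A 6, C 3, B 2, D 5. Eliminate B.
Round 2: A 6, C 3, D 7. Eliminate C.
Round 3: A 7, D 9. D has a majority.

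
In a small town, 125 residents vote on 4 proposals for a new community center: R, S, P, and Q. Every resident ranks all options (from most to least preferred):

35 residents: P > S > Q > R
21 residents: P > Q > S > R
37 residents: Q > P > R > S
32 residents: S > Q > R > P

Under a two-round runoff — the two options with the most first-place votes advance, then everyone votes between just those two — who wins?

Round 1 first-place votes: R 0, S 32, P 56, Q 37.
P and Q advance.
Runoff: P is preferred to Q by 56 voters; Q by 69.
Q wins the runoff.

Q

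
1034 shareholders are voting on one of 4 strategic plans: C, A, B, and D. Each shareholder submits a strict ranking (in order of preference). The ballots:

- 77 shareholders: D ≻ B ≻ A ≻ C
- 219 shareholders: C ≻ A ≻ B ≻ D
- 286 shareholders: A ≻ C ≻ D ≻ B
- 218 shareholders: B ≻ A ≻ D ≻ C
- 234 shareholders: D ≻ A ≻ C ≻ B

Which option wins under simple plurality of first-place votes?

First-place votes: C 219, A 286, B 218, D 311.
D has the most first-place votes.

D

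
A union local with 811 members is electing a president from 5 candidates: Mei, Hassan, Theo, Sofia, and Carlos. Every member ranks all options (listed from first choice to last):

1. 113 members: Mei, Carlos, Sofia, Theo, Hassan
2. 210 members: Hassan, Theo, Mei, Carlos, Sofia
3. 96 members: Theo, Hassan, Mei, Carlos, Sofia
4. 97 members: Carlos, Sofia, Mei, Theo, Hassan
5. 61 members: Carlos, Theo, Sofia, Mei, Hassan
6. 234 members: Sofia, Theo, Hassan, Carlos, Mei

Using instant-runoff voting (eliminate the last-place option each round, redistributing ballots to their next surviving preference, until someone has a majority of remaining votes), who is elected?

Round 1: Mei 113, Hassan 210, Theo 96, Sofia 234, Carlos 158. Eliminate Theo.
Round 2: Mei 113, Hassan 306, Sofia 234, Carlos 158. Eliminate Mei.
Round 3: Hassan 306, Sofia 234, Carlos 271. Eliminate Sofia.
Round 4: Hassan 540, Carlos 271. Hassan has a majority.

Hassan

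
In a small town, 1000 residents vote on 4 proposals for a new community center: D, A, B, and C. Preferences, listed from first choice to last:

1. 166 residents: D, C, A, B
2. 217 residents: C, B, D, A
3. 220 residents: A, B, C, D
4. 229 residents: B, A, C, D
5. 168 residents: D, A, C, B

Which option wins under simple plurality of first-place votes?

D

First-place votes: D 334, A 220, B 229, C 217.
D has the most first-place votes.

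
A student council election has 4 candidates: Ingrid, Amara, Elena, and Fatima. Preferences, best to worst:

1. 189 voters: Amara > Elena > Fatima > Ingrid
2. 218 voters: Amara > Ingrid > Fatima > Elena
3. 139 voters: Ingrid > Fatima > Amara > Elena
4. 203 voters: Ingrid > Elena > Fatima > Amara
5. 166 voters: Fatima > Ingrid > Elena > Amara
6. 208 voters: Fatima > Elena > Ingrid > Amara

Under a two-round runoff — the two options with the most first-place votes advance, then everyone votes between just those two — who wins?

Fatima

Round 1 first-place votes: Ingrid 342, Amara 407, Elena 0, Fatima 374.
Amara and Fatima advance.
Runoff: Amara is preferred to Fatima by 407 voters; Fatima by 716.
Fatima wins the runoff.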